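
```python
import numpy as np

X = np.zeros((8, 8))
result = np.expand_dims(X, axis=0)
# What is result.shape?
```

(1, 8, 8)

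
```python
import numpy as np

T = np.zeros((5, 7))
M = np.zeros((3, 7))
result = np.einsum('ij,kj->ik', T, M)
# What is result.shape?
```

(5, 3)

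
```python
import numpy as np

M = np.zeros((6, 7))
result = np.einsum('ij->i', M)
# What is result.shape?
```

(6,)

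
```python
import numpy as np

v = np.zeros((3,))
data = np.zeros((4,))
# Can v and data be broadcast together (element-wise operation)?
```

No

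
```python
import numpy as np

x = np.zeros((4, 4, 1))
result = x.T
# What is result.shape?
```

(1, 4, 4)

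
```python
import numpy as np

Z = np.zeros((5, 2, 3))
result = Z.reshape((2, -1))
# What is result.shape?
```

(2, 15)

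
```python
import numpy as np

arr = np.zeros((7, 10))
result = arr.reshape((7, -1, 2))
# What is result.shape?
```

(7, 5, 2)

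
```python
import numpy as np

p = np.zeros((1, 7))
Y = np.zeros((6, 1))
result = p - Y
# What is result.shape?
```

(6, 7)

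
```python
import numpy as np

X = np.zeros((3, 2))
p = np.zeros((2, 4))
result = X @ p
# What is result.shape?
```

(3, 4)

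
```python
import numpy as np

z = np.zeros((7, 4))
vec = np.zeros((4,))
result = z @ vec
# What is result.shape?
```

(7,)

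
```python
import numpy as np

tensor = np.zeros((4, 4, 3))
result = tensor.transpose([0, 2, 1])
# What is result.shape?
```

(4, 3, 4)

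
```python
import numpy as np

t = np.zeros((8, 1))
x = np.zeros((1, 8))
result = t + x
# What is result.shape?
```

(8, 8)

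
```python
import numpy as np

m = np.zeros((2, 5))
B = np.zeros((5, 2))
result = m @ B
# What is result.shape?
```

(2, 2)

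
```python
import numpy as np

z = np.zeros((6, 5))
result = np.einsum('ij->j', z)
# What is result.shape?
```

(5,)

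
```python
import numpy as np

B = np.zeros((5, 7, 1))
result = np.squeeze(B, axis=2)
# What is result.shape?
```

(5, 7)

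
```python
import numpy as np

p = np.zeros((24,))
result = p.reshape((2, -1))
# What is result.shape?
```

(2, 12)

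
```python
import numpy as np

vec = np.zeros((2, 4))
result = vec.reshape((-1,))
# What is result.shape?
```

(8,)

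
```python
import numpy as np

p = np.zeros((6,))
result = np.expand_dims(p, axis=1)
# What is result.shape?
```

(6, 1)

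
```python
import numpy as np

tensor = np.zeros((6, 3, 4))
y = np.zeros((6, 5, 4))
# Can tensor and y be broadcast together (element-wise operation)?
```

No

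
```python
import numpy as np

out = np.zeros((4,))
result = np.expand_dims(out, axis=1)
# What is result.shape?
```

(4, 1)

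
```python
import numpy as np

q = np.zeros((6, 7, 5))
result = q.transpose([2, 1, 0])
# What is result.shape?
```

(5, 7, 6)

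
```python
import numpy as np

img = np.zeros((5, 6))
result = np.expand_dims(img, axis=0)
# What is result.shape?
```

(1, 5, 6)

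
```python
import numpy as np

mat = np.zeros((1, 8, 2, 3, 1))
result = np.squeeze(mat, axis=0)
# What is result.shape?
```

(8, 2, 3, 1)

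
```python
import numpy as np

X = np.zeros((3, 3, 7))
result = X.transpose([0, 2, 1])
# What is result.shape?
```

(3, 7, 3)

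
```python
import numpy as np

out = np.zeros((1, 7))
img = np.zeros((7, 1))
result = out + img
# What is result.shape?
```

(7, 7)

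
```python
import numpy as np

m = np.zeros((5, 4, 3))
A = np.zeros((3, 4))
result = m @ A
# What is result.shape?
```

(5, 4, 4)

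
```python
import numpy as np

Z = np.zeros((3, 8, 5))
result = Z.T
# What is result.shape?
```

(5, 8, 3)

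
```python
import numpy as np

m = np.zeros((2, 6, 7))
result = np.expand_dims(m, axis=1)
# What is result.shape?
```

(2, 1, 6, 7)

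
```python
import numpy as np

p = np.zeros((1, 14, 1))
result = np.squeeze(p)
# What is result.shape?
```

(14,)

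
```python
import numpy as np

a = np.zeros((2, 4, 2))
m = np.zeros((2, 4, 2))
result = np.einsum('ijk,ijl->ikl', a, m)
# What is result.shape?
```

(2, 2, 2)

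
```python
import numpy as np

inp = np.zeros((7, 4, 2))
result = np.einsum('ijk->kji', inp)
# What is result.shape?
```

(2, 4, 7)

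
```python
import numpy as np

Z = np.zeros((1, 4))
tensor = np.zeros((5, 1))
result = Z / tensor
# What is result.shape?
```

(5, 4)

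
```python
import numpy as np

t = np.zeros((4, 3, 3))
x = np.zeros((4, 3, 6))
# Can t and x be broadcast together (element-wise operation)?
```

No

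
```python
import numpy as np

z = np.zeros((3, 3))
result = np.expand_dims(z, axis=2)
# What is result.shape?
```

(3, 3, 1)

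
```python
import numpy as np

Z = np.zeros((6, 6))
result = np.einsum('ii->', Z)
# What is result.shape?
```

()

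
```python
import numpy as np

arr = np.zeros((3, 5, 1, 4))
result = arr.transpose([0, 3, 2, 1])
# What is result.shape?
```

(3, 4, 1, 5)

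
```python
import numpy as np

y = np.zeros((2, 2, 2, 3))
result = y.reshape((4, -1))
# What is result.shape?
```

(4, 6)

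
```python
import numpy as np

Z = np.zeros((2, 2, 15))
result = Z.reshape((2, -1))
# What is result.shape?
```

(2, 30)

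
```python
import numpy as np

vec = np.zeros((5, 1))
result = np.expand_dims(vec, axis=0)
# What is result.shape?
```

(1, 5, 1)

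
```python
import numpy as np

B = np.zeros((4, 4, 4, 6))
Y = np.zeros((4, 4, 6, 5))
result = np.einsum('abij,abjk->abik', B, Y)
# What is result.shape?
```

(4, 4, 4, 5)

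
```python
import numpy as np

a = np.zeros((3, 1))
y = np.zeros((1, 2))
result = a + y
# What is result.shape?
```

(3, 2)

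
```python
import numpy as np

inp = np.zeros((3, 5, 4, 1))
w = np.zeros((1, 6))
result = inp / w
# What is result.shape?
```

(3, 5, 4, 6)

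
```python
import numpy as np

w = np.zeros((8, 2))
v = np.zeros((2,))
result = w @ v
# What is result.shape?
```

(8,)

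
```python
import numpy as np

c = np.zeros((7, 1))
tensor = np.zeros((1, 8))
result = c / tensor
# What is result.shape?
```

(7, 8)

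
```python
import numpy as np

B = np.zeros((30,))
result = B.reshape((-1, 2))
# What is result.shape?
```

(15, 2)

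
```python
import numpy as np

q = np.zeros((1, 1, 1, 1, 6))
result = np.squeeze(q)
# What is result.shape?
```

(6,)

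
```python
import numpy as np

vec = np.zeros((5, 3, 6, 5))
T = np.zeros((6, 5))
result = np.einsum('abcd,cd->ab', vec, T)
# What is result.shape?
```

(5, 3)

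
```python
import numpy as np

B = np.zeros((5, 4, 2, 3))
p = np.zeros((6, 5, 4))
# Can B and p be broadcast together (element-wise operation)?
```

No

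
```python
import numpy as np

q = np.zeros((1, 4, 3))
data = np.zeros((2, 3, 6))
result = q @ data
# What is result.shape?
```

(2, 4, 6)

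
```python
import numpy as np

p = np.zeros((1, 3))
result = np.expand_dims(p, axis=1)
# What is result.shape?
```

(1, 1, 3)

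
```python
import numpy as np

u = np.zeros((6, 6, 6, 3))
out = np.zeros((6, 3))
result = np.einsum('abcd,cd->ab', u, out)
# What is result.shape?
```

(6, 6)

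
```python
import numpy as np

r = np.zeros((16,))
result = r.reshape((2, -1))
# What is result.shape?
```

(2, 8)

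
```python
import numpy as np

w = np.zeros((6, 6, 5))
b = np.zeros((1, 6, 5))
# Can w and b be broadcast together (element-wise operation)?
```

Yes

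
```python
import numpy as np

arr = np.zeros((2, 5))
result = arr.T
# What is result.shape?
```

(5, 2)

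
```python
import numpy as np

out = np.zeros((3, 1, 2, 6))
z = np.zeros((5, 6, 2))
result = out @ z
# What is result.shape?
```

(3, 5, 2, 2)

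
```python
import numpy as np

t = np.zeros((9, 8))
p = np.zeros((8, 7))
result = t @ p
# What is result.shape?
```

(9, 7)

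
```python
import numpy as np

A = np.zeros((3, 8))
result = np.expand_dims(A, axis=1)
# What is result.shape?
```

(3, 1, 8)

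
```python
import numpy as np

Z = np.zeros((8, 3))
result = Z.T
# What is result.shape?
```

(3, 8)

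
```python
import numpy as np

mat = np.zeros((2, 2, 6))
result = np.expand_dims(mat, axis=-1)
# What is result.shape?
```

(2, 2, 6, 1)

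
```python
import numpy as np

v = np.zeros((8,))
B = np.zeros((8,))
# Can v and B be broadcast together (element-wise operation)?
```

Yes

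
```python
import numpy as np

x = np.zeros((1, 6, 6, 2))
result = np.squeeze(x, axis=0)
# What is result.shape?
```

(6, 6, 2)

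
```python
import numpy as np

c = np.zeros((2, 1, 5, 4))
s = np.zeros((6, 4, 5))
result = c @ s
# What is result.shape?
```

(2, 6, 5, 5)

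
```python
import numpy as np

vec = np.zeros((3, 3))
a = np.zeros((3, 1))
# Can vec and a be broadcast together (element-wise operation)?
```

Yes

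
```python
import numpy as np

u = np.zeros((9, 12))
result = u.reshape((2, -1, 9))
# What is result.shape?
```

(2, 6, 9)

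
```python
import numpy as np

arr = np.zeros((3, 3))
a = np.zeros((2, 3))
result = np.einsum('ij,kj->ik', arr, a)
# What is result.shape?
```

(3, 2)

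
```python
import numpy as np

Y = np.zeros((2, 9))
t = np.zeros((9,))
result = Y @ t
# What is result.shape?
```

(2,)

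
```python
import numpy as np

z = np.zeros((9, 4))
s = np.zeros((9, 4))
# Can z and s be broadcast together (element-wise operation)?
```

Yes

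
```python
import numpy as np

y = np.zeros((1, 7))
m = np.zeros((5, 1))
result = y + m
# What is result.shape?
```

(5, 7)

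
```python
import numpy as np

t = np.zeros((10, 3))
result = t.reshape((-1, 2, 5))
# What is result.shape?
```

(3, 2, 5)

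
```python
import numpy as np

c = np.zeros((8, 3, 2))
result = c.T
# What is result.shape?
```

(2, 3, 8)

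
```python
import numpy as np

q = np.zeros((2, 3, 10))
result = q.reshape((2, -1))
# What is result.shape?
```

(2, 30)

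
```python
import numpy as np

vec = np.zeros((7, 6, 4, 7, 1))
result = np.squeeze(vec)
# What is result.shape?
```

(7, 6, 4, 7)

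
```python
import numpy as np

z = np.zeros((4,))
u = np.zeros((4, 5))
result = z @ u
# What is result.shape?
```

(5,)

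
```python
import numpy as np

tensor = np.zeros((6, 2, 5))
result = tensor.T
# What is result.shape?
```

(5, 2, 6)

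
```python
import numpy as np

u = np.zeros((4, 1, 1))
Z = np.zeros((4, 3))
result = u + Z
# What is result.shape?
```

(4, 4, 3)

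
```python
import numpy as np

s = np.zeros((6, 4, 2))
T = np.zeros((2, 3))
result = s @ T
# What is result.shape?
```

(6, 4, 3)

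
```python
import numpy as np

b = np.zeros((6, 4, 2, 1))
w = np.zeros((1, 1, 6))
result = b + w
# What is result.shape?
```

(6, 4, 2, 6)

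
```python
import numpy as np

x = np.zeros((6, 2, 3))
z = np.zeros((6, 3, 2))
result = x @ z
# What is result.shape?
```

(6, 2, 2)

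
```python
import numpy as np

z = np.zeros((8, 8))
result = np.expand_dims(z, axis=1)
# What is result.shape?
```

(8, 1, 8)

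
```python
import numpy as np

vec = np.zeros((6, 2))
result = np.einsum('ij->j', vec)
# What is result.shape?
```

(2,)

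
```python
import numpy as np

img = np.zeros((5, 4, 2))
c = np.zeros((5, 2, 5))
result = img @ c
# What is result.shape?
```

(5, 4, 5)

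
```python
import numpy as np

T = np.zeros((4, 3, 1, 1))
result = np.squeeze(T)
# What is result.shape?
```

(4, 3)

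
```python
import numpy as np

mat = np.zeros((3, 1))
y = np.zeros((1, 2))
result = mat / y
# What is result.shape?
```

(3, 2)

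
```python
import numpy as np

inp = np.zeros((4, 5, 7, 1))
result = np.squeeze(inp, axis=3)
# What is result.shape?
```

(4, 5, 7)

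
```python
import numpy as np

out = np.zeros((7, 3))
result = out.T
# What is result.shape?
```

(3, 7)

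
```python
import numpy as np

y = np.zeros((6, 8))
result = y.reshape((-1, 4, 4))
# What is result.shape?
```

(3, 4, 4)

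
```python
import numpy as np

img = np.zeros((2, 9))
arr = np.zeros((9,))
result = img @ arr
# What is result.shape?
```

(2,)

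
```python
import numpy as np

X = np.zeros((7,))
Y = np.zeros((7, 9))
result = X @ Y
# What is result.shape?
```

(9,)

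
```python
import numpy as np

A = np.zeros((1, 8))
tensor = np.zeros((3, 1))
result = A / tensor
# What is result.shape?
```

(3, 8)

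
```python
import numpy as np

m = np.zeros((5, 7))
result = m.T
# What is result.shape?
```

(7, 5)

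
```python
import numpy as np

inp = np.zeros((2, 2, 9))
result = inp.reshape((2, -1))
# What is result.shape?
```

(2, 18)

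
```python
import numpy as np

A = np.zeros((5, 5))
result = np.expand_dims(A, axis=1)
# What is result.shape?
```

(5, 1, 5)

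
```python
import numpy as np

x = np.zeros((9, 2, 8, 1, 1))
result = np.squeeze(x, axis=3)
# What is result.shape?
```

(9, 2, 8, 1)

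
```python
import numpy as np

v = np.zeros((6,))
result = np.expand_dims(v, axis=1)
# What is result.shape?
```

(6, 1)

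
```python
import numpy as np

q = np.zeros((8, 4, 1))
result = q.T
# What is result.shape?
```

(1, 4, 8)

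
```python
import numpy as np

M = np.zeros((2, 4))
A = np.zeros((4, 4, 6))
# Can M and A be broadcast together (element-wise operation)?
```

No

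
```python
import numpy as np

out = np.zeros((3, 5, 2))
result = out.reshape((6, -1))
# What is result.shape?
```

(6, 5)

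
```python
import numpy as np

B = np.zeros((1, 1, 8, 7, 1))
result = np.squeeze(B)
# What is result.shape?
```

(8, 7)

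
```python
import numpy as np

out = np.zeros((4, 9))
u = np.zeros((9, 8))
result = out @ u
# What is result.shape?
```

(4, 8)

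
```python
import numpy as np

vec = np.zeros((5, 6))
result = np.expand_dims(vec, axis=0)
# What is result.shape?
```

(1, 5, 6)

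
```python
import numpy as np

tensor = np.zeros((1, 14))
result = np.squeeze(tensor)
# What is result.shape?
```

(14,)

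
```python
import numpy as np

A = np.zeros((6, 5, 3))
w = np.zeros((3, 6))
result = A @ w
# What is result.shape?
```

(6, 5, 6)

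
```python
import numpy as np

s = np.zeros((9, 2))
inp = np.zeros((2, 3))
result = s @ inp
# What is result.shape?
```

(9, 3)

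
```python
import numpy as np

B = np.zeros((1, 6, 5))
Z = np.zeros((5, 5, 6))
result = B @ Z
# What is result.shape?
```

(5, 6, 6)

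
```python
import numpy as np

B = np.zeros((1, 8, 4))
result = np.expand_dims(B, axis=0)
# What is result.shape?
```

(1, 1, 8, 4)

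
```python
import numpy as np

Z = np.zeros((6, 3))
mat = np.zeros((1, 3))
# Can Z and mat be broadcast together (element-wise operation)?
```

Yes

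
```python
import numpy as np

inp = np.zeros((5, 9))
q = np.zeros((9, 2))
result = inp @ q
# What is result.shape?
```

(5, 2)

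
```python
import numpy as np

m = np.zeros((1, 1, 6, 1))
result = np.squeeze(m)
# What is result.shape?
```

(6,)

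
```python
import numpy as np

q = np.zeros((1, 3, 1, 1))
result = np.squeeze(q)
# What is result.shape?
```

(3,)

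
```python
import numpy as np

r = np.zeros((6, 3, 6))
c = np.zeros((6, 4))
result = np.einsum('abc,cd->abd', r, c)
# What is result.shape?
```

(6, 3, 4)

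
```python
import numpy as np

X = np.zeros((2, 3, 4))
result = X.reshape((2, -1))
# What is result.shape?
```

(2, 12)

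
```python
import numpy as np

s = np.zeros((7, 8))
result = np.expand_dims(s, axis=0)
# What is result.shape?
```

(1, 7, 8)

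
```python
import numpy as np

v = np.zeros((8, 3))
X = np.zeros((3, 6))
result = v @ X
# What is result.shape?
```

(8, 6)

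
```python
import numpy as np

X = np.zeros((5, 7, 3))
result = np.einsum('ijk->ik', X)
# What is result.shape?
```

(5, 3)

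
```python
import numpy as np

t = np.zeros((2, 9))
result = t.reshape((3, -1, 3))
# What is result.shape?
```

(3, 2, 3)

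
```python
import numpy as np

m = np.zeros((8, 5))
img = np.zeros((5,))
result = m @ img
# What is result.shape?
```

(8,)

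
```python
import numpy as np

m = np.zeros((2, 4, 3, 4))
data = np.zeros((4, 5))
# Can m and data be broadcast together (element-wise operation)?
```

No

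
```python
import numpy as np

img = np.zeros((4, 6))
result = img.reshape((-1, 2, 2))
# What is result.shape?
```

(6, 2, 2)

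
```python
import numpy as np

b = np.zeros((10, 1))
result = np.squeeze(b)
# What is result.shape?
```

(10,)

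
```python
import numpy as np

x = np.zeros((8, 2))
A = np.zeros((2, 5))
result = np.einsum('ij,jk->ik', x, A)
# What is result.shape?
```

(8, 5)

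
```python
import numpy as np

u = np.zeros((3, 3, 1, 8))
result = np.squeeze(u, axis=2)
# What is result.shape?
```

(3, 3, 8)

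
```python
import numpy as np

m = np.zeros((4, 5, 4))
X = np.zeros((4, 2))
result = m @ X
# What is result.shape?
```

(4, 5, 2)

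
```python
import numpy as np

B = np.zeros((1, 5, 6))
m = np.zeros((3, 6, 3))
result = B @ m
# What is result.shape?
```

(3, 5, 3)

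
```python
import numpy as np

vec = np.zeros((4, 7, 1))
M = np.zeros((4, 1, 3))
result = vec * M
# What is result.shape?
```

(4, 7, 3)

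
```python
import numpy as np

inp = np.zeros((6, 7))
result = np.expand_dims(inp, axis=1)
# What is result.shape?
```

(6, 1, 7)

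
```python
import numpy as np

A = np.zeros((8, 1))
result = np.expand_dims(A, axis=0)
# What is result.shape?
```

(1, 8, 1)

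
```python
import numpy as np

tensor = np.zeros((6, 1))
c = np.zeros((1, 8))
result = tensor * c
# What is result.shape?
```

(6, 8)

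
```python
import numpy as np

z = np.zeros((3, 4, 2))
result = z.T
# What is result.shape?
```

(2, 4, 3)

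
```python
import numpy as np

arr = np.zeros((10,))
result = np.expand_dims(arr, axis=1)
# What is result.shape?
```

(10, 1)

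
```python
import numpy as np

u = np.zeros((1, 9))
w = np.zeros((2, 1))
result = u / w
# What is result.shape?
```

(2, 9)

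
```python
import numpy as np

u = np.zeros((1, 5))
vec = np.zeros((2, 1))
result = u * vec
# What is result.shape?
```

(2, 5)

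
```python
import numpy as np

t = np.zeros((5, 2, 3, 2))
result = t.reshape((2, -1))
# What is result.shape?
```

(2, 30)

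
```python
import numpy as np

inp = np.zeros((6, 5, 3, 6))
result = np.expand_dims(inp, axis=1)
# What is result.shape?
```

(6, 1, 5, 3, 6)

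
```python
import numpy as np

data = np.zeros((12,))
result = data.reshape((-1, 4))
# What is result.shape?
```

(3, 4)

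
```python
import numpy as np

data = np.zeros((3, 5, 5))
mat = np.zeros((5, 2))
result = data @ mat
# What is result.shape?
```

(3, 5, 2)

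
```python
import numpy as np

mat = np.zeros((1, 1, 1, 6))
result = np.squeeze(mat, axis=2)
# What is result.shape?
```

(1, 1, 6)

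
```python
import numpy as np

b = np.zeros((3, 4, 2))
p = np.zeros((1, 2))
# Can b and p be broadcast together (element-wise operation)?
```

Yes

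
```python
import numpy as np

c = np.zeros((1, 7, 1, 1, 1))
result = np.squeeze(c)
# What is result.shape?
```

(7,)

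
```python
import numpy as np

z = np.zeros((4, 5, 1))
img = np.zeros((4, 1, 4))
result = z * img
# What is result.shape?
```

(4, 5, 4)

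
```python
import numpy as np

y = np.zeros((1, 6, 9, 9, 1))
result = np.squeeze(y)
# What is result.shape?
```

(6, 9, 9)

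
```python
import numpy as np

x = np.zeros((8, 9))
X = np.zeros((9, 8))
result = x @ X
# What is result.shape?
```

(8, 8)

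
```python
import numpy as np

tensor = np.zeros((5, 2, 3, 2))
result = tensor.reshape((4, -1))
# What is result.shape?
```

(4, 15)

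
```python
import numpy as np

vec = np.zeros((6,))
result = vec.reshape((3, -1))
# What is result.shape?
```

(3, 2)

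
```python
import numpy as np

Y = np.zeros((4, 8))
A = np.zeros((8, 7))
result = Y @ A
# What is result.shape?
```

(4, 7)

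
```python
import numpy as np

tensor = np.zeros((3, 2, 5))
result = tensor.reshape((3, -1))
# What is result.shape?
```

(3, 10)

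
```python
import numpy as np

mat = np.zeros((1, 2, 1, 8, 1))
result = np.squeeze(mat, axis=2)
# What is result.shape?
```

(1, 2, 8, 1)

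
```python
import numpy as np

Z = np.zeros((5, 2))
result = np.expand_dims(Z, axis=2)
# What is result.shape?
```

(5, 2, 1)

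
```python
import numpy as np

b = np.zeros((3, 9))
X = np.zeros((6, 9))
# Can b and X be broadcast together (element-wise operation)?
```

No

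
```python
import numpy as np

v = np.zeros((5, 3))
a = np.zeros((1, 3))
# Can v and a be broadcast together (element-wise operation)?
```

Yes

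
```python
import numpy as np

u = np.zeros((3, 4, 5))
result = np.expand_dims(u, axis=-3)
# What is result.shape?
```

(3, 1, 4, 5)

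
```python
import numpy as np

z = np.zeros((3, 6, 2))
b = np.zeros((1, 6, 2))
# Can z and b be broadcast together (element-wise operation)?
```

Yes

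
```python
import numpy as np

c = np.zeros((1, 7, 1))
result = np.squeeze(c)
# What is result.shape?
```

(7,)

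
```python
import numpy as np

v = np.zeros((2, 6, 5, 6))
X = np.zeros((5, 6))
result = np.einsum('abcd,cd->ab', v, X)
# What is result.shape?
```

(2, 6)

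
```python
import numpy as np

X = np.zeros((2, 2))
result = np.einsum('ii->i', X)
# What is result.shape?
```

(2,)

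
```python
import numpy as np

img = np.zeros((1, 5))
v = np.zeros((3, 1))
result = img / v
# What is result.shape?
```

(3, 5)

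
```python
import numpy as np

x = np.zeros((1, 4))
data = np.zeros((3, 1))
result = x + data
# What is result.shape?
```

(3, 4)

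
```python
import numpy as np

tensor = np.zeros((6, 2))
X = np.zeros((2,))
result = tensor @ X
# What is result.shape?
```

(6,)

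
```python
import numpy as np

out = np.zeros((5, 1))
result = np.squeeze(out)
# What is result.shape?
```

(5,)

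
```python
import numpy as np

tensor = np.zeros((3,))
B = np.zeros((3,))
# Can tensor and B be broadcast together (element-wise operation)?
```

Yes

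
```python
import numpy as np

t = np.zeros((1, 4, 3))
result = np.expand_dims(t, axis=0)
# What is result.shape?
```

(1, 1, 4, 3)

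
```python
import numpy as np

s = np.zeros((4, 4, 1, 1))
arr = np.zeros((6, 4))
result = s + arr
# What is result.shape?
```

(4, 4, 6, 4)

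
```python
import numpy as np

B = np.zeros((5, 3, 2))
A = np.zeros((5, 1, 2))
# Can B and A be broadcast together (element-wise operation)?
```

Yes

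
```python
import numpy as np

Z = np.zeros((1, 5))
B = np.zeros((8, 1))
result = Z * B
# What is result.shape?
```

(8, 5)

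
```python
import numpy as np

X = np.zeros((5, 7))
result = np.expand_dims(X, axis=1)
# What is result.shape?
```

(5, 1, 7)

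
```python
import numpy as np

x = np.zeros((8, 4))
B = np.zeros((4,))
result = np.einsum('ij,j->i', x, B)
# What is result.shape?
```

(8,)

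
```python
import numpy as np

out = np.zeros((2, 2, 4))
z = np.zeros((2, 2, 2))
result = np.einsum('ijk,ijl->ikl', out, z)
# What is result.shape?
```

(2, 4, 2)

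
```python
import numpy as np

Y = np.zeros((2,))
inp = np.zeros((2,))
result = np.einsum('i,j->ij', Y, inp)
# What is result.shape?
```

(2, 2)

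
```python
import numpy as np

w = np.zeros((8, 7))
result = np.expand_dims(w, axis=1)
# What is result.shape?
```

(8, 1, 7)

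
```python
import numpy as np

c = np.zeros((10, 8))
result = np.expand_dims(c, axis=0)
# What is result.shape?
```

(1, 10, 8)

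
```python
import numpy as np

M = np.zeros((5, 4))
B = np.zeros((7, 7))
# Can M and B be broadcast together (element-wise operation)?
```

No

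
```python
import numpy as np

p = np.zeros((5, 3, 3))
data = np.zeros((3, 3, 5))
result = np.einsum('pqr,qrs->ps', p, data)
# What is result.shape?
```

(5, 5)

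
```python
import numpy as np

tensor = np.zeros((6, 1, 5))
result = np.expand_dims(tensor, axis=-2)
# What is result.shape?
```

(6, 1, 1, 5)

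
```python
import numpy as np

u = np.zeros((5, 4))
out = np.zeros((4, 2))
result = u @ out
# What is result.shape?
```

(5, 2)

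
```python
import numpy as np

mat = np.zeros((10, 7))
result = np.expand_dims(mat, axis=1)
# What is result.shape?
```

(10, 1, 7)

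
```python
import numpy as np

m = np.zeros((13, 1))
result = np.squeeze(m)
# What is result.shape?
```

(13,)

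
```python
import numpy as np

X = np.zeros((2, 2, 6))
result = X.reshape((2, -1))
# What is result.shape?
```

(2, 12)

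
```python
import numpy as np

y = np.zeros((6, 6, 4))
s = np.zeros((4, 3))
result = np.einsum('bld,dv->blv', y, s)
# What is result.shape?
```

(6, 6, 3)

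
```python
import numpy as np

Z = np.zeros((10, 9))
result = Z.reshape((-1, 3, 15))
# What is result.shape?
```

(2, 3, 15)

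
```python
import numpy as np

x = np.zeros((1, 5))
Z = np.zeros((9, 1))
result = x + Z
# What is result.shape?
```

(9, 5)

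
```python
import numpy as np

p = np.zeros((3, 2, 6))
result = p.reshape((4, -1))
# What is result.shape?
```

(4, 9)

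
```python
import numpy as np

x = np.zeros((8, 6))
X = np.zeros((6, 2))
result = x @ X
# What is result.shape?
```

(8, 2)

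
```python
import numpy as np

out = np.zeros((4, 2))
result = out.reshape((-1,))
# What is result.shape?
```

(8,)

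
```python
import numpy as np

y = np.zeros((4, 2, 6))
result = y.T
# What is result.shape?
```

(6, 2, 4)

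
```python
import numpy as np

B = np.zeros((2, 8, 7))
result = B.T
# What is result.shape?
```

(7, 8, 2)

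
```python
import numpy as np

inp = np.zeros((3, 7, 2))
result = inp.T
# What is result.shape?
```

(2, 7, 3)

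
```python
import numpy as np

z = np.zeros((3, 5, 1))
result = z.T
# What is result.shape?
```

(1, 5, 3)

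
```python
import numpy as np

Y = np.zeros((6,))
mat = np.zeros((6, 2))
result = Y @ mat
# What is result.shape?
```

(2,)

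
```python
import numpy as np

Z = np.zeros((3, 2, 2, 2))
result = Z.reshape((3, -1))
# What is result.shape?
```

(3, 8)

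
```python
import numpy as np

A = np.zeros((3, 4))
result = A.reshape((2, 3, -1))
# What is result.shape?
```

(2, 3, 2)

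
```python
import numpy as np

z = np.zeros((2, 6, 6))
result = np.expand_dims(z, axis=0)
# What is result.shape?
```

(1, 2, 6, 6)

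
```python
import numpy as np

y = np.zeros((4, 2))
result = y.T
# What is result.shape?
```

(2, 4)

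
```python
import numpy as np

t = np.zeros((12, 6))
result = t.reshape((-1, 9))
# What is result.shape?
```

(8, 9)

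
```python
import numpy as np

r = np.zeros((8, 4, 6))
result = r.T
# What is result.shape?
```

(6, 4, 8)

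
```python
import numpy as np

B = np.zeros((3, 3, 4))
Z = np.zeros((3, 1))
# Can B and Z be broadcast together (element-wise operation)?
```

Yes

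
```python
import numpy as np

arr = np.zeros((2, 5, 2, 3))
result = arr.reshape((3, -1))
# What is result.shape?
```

(3, 20)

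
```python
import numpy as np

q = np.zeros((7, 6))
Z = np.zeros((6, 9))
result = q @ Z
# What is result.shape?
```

(7, 9)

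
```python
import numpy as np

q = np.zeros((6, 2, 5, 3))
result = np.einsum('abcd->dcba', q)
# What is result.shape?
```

(3, 5, 2, 6)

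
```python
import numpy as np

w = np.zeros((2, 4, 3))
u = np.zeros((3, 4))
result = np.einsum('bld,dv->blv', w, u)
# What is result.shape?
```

(2, 4, 4)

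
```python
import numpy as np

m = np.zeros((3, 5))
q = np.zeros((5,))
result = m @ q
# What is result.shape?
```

(3,)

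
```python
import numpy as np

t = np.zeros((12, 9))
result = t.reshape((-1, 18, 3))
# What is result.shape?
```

(2, 18, 3)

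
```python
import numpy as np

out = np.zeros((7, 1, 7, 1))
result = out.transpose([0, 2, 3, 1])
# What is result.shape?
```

(7, 7, 1, 1)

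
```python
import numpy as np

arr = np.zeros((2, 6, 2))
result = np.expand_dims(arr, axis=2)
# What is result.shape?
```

(2, 6, 1, 2)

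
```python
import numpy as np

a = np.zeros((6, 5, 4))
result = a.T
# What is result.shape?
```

(4, 5, 6)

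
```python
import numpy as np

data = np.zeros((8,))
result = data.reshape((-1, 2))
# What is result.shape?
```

(4, 2)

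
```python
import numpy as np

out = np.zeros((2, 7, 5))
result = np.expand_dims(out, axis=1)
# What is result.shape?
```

(2, 1, 7, 5)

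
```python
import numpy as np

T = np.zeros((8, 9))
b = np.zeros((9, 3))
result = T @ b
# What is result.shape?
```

(8, 3)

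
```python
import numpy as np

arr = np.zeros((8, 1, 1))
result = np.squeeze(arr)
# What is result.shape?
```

(8,)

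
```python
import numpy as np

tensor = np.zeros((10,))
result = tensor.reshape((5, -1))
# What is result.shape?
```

(5, 2)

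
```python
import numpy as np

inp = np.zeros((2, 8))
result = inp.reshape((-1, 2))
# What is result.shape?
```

(8, 2)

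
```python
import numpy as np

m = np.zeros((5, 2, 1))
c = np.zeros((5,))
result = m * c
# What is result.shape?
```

(5, 2, 5)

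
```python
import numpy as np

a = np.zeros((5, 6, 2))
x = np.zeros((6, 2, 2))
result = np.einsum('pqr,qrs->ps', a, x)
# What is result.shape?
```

(5, 2)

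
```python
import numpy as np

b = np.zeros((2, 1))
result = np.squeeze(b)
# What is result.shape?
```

(2,)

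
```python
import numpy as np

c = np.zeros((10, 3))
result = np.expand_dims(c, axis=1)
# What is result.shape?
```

(10, 1, 3)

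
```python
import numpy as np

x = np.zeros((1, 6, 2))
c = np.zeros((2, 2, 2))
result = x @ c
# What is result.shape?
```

(2, 6, 2)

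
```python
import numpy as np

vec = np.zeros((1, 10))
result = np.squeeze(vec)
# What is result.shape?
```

(10,)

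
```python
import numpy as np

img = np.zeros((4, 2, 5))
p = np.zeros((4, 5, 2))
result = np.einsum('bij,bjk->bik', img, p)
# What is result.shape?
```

(4, 2, 2)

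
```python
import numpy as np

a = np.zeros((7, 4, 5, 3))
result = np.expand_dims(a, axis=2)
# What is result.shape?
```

(7, 4, 1, 5, 3)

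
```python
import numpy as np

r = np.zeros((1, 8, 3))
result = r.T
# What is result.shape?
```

(3, 8, 1)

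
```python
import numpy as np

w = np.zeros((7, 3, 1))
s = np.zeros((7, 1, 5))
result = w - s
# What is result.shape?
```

(7, 3, 5)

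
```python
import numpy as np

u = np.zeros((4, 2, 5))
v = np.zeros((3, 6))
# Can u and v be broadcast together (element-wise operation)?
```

No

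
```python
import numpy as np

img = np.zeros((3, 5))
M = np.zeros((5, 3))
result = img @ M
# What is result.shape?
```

(3, 3)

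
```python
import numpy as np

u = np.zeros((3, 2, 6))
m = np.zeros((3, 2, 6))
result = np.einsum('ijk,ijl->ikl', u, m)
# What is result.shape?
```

(3, 6, 6)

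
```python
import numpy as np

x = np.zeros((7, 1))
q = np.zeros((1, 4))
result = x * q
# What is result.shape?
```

(7, 4)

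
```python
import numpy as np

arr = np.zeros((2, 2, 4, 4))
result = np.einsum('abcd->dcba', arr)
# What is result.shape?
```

(4, 4, 2, 2)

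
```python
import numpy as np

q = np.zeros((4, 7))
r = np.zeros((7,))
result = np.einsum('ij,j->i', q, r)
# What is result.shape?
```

(4,)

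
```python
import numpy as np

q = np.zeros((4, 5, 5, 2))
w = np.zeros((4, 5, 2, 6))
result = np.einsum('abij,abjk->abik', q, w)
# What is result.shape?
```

(4, 5, 5, 6)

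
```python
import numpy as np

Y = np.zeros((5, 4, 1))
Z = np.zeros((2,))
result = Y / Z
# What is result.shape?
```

(5, 4, 2)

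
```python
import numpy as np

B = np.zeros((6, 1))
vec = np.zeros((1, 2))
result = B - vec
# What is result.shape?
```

(6, 2)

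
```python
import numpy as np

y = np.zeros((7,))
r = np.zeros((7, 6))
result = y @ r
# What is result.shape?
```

(6,)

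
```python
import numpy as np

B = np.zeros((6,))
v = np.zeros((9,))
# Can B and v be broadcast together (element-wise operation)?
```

No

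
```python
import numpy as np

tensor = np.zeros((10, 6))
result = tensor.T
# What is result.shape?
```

(6, 10)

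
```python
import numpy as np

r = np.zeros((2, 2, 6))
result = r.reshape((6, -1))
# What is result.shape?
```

(6, 4)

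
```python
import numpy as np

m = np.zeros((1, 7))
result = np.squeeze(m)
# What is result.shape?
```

(7,)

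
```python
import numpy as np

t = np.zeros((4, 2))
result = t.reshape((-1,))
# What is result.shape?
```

(8,)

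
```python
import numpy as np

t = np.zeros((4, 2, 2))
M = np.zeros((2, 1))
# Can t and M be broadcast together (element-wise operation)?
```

Yes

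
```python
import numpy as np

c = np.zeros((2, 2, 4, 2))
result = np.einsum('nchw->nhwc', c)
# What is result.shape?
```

(2, 4, 2, 2)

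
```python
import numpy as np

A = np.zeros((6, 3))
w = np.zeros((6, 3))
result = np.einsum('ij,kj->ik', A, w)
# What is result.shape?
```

(6, 6)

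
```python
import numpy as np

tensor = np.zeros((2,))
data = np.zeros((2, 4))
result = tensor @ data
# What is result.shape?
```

(4,)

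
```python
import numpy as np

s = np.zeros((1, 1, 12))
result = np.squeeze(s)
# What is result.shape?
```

(12,)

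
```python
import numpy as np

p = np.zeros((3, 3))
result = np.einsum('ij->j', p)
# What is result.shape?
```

(3,)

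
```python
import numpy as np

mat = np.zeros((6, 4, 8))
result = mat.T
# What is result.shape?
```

(8, 4, 6)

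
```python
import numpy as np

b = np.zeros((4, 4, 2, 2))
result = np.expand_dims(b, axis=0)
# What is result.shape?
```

(1, 4, 4, 2, 2)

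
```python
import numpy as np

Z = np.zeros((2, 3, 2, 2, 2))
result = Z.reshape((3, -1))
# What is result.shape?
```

(3, 16)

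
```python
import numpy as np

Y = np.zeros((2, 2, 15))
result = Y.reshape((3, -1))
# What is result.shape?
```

(3, 20)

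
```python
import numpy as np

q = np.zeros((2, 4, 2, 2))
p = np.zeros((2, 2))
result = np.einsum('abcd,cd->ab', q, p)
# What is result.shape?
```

(2, 4)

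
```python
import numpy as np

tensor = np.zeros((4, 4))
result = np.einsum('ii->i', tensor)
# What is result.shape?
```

(4,)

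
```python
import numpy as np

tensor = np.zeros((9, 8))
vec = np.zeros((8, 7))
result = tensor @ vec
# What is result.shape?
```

(9, 7)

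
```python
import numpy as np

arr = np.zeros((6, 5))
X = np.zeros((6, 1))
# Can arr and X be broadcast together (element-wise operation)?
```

Yes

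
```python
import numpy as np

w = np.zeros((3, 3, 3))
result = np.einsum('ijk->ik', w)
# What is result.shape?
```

(3, 3)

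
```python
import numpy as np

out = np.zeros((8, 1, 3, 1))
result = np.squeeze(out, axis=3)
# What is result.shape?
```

(8, 1, 3)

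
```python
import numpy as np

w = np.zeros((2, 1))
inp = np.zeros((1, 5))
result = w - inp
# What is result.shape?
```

(2, 5)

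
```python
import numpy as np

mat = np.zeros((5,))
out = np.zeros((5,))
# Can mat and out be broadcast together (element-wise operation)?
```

Yes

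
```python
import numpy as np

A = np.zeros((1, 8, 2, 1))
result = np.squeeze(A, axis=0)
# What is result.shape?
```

(8, 2, 1)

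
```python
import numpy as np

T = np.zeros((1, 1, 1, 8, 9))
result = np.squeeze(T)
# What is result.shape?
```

(8, 9)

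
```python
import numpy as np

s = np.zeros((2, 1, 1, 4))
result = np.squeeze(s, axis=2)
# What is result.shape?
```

(2, 1, 4)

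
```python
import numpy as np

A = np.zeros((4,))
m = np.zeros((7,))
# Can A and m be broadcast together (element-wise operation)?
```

No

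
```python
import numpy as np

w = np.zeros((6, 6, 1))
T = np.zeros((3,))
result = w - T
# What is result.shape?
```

(6, 6, 3)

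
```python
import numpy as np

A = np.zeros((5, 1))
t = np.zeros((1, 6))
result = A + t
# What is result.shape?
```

(5, 6)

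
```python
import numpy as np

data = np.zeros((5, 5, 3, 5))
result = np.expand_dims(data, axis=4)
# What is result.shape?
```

(5, 5, 3, 5, 1)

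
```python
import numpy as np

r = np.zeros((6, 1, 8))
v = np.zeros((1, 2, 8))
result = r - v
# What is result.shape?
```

(6, 2, 8)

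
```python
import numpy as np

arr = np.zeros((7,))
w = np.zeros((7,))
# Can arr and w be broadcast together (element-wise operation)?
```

Yes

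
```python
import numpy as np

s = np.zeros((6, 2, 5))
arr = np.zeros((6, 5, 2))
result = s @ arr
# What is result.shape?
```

(6, 2, 2)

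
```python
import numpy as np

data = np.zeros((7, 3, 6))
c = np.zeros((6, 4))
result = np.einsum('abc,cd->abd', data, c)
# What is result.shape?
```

(7, 3, 4)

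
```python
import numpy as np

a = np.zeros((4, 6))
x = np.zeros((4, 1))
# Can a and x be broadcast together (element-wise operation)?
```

Yes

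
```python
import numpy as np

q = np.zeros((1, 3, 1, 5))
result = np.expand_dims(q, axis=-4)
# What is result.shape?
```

(1, 1, 3, 1, 5)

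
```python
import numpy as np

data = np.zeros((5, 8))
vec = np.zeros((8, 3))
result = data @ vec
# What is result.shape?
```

(5, 3)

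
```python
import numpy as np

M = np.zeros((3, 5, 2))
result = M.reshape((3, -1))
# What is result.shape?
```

(3, 10)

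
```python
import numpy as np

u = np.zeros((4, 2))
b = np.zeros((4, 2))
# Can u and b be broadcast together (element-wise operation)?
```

Yes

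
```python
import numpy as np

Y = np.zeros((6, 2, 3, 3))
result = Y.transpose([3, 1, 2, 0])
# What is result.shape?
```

(3, 2, 3, 6)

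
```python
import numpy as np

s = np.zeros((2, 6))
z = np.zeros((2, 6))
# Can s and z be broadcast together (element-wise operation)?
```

Yes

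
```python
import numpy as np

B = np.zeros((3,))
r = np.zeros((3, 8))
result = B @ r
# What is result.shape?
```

(8,)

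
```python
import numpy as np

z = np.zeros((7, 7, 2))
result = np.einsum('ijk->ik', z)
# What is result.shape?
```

(7, 2)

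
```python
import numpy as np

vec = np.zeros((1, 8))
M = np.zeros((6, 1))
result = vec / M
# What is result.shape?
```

(6, 8)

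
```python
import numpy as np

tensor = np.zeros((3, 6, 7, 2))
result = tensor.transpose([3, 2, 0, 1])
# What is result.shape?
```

(2, 7, 3, 6)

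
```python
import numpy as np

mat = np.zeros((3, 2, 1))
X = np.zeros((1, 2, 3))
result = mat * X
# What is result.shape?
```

(3, 2, 3)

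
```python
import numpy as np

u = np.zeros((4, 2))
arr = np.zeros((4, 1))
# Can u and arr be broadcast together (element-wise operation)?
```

Yes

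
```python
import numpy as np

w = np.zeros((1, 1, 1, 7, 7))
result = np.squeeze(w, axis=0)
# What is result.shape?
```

(1, 1, 7, 7)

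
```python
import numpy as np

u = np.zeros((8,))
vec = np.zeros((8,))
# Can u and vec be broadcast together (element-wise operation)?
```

Yes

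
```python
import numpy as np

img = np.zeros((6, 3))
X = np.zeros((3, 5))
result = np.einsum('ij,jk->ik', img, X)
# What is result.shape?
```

(6, 5)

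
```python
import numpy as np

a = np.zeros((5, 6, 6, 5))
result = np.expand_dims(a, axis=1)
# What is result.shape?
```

(5, 1, 6, 6, 5)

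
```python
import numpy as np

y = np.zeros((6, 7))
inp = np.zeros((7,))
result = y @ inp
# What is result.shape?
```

(6,)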